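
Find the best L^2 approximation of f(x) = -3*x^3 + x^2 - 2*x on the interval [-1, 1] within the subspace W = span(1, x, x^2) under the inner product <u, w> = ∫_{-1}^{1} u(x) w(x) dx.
g(x) = x^2 - 19*x/5

The best approximation g ∈ W is the orthogonal projection of f onto W. Writing g = a_0 + a_1 x + a_2 x^2, the coefficients solve the normal equations G · a = b where
  G_{ij} = <φ_i, φ_j> and b_i = <f, φ_i>, with φ_0 = 1, φ_1 = x, φ_2 = x^2.
G =
  [2, 0, 2/3]
  [0, 2/3, 0]
  [2/3, 0, 2/5],
b = (2/3, -38/15, 2/5).
Solving gives a_0 = 0, a_1 = -19/5, a_2 = 1, so
  g(x) = x^2 - 19*x/5.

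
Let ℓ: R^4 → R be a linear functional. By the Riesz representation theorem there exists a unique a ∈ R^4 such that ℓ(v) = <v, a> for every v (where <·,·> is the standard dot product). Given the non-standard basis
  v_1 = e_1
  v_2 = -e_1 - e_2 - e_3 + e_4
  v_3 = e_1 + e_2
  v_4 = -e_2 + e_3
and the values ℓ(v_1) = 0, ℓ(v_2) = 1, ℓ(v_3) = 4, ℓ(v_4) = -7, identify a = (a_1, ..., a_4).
a = (0, 4, -3, 2)

Write a = (a_1, ..., a_4) in the standard basis. For each basis vector v_i, ℓ(v_i) = <v_i, a> is a linear equation in the a_j's. Collect the n equations into a matrix system V a = ℓ, where row i of V is v_i (expressed in the standard basis). Since V is invertible (lower-triangular with 1s on the diagonal, up to permutation), solve by back-substitution:
  V =
[[1, 0, 0, 0],
 [-1, -1, -1, 1],
 [1, 1, 0, 0],
 [0, -1, 1, 0]]
  V a = (0, 1, 4, -7)
Solving gives a = (0, 4, -3, 2).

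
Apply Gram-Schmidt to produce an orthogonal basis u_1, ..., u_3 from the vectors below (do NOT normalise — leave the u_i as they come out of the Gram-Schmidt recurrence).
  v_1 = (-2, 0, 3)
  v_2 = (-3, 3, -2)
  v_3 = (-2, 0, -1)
Orthogonal basis:
  u_1 = (-2, 0, 3)
  u_2 = (-3, 3, -2)
  u_3 = (-108/143, -12/11, -72/143)

Apply the Gram-Schmidt recurrence
  u_1 = v_1
  u_i = v_i − Σ_{j<i} ((v_i · u_j) / (u_j · u_j)) · u_j.

Step by step this gives:
  u_1 = (-2, 0, 3)
  u_2 = (-3, 3, -2)
  u_3 = (-108/143, -12/11, -72/143)

Orthogonality check:
  u_2 · u_1 = 0 (should be 0)
  u_3 · u_1 = 0 (should be 0)
  u_3 · u_2 = 0 (should be 0)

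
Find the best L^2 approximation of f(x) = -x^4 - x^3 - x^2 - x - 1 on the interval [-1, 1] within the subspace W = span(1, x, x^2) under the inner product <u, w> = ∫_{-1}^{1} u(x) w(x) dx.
g(x) = -13*x^2/7 - 8*x/5 - 32/35

The best approximation g ∈ W is the orthogonal projection of f onto W. Writing g = a_0 + a_1 x + a_2 x^2, the coefficients solve the normal equations G · a = b where
  G_{ij} = <φ_i, φ_j> and b_i = <f, φ_i>, with φ_0 = 1, φ_1 = x, φ_2 = x^2.
G =
  [2, 0, 2/3]
  [0, 2/3, 0]
  [2/3, 0, 2/5],
b = (-46/15, -16/15, -142/105).
Solving gives a_0 = -32/35, a_1 = -8/5, a_2 = -13/7, so
  g(x) = -13*x^2/7 - 8*x/5 - 32/35.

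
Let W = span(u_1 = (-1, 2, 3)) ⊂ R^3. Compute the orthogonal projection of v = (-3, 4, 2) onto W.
proj_W(v) = (-17/14, 17/7, 51/14)

Set up U = [u_1 | ... | u_1] ∈ R^(3×1). The projector onto W = col(U) is P = U (U^T U)^(-1) U^T.
Compute U^T U =
  [14],
and U^T v = (17).
Solve U^T U · c = U^T v for the coefficients: c = (17/14). The projection is proj_W(v) = U c.
Check: (v - proj_W(v)) · u_1 = 0  (should be 0).
Result: proj_W(v) = (-17/14, 17/7, 51/14).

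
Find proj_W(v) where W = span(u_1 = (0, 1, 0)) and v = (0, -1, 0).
proj_W(v) = (0, -1, 0)

Set up U = [u_1 | ... | u_1] ∈ R^(3×1). The projector onto W = col(U) is P = U (U^T U)^(-1) U^T.
Compute U^T U =
  [1],
and U^T v = (-1).
Solve U^T U · c = U^T v for the coefficients: c = (-1). The projection is proj_W(v) = U c.
Check: (v - proj_W(v)) · u_1 = 0  (should be 0).
Result: proj_W(v) = (0, -1, 0).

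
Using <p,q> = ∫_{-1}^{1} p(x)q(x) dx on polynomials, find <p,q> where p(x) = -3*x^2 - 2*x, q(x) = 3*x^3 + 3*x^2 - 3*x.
<p,q> = -2

Expand the product: p(x)·q(x) = -9*x^5 - 15*x^4 + 3*x^3 + 6*x^2.
∫_{-1}^{1} of each monomial x^k gives [2/(k+1) if k even, 0 if k odd]. Integrating term-by-term (or equivalently evaluating the antiderivative F(x) = -3*x^6/2 - 3*x^5 + 3*x^4/4 + 2*x^3 at the endpoints):
  F(1) − F(−1) = -7/4 − (1/4) = -2.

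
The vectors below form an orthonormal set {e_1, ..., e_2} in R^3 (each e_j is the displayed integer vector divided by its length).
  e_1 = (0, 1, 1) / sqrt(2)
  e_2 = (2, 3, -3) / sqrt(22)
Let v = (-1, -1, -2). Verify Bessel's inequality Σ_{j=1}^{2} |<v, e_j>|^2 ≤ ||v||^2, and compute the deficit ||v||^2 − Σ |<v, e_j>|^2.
Σ |<v, e_j>|^2 = 50/11; ||v||^2 = 6; deficit = 16/11

Write each e_j = u_j / sqrt(<u_j, u_j>) where u_j is the displayed integer vector. Then <v, e_j> = <v, u_j> / sqrt(<u_j, u_j>), so |<v, e_j>|^2 = <v, u_j>^2 / <u_j, u_j>.
Coefficients: <v, e_1> = -3/sqrt(2), <v, e_2> = 1/sqrt(22).
Square and sum: Σ |<v, e_j>|^2 = 50/11.
Compute ||v||^2 = v·v = 6.
Deficit = 6 − 50/11 = 16/11 ≥ 0, confirming Bessel's inequality. (The deficit equals ||v − Σ <v,e_j> e_j||^2, the squared distance from v to span{e_j}.)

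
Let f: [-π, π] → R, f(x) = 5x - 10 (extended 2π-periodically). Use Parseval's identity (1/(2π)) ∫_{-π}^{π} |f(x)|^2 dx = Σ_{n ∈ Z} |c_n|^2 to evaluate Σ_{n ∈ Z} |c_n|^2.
Σ |c_n|^2 = 25π^2/3 + 100

Expand and integrate term by term over [-π, π]:
  ∫ (5x)^2 dx = 25·(2π^3/3); ∫ 2·5·(-10)·x dx = 0 (odd integrand); ∫ (-10)^2 dx = 100·2π.
So (1/(2π)) ∫_{-π}^{π} (5x - 10)^2 dx = 25π^2/3 + 100 = 25π^2/3 + 100.
Parseval ⇒ Σ |c_n|^2 = 25π^2/3 + 100.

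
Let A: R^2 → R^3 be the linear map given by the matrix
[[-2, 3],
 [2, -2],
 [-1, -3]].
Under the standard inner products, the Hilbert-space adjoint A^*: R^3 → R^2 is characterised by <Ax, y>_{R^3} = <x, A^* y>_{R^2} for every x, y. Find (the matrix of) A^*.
A^* = A^T =
[[-2, 2, -1],
 [3, -2, -3]]

For real matrices with standard dot products, the defining identity <Ax, y> = <x, A^* y> gives (Ax)^T y = x^T (A^*) y, i.e. x^T A^T y = x^T (A^*) y. Since this holds for all x, y, we must have A^* = A^T. Therefore
A^* =
[[-2, 2, -1],
 [3, -2, -3]].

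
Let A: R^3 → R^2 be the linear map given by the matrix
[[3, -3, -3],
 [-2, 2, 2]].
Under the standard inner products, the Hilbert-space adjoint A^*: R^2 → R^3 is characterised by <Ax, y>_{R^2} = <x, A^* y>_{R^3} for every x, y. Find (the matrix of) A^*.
A^* = A^T =
[[3, -2],
 [-3, 2],
 [-3, 2]]

For real matrices with standard dot products, the defining identity <Ax, y> = <x, A^* y> gives (Ax)^T y = x^T (A^*) y, i.e. x^T A^T y = x^T (A^*) y. Since this holds for all x, y, we must have A^* = A^T. Therefore
A^* =
[[3, -2],
 [-3, 2],
 [-3, 2]].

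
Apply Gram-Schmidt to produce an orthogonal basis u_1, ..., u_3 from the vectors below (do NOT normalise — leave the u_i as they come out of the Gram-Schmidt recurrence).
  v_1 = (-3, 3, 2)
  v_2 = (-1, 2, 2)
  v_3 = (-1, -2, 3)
Orthogonal basis:
  u_1 = (-3, 3, 2)
  u_2 = (17/22, 5/22, 9/11)
  u_3 = (-38/29, -76/29, 57/29)

Apply the Gram-Schmidt recurrence
  u_1 = v_1
  u_i = v_i − Σ_{j<i} ((v_i · u_j) / (u_j · u_j)) · u_j.

Step by step this gives:
  u_1 = (-3, 3, 2)
  u_2 = (17/22, 5/22, 9/11)
  u_3 = (-38/29, -76/29, 57/29)

Orthogonality check:
  u_2 · u_1 = 0 (should be 0)
  u_3 · u_1 = 0 (should be 0)
  u_3 · u_2 = 0 (should be 0)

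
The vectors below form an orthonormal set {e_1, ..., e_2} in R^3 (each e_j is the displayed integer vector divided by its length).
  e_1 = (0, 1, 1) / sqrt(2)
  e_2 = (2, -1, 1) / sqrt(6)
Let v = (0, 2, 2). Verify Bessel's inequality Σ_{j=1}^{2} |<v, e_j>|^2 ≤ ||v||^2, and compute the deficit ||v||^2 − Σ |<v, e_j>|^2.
Σ |<v, e_j>|^2 = 8; ||v||^2 = 8; deficit = 0

Write each e_j = u_j / sqrt(<u_j, u_j>) where u_j is the displayed integer vector. Then <v, e_j> = <v, u_j> / sqrt(<u_j, u_j>), so |<v, e_j>|^2 = <v, u_j>^2 / <u_j, u_j>.
Coefficients: <v, e_1> = 4/sqrt(2), <v, e_2> = 0/sqrt(6).
Square and sum: Σ |<v, e_j>|^2 = 8.
Compute ||v||^2 = v·v = 8.
Deficit = 8 − 8 = 0 ≥ 0, confirming Bessel's inequality. (The deficit equals ||v − Σ <v,e_j> e_j||^2, the squared distance from v to span{e_j}.)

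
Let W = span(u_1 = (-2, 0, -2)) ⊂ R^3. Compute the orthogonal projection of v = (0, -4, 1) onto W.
proj_W(v) = (1/2, 0, 1/2)

Set up U = [u_1 | ... | u_1] ∈ R^(3×1). The projector onto W = col(U) is P = U (U^T U)^(-1) U^T.
Compute U^T U =
  [8],
and U^T v = (-2).
Solve U^T U · c = U^T v for the coefficients: c = (-1/4). The projection is proj_W(v) = U c.
Check: (v - proj_W(v)) · u_1 = 0  (should be 0).
Result: proj_W(v) = (1/2, 0, 1/2).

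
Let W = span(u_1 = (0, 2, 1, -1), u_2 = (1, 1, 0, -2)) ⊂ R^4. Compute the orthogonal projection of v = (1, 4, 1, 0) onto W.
proj_W(v) = (-3/10, 31/10, 17/10, -11/10)

Set up U = [u_1 | ... | u_2] ∈ R^(4×2). The projector onto W = col(U) is P = U (U^T U)^(-1) U^T.
Compute U^T U =
  [6, 4]
  [4, 6],
and U^T v = (9, 5).
Solve U^T U · c = U^T v for the coefficients: c = (17/10, -3/10). The projection is proj_W(v) = U c.
Check: (v - proj_W(v)) · u_1 = 0  (should be 0).
Check: (v - proj_W(v)) · u_2 = 0  (should be 0).
Result: proj_W(v) = (-3/10, 31/10, 17/10, -11/10).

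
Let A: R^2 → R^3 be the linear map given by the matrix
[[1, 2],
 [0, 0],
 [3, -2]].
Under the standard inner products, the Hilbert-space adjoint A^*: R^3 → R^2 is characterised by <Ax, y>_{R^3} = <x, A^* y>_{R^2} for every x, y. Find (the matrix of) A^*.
A^* = A^T =
[[1, 0, 3],
 [2, 0, -2]]

For real matrices with standard dot products, the defining identity <Ax, y> = <x, A^* y> gives (Ax)^T y = x^T (A^*) y, i.e. x^T A^T y = x^T (A^*) y. Since this holds for all x, y, we must have A^* = A^T. Therefore
A^* =
[[1, 0, 3],
 [2, 0, -2]].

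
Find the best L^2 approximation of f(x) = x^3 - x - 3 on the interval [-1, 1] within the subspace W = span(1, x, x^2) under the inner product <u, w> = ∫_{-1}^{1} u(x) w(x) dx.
g(x) = -2*x/5 - 3

The best approximation g ∈ W is the orthogonal projection of f onto W. Writing g = a_0 + a_1 x + a_2 x^2, the coefficients solve the normal equations G · a = b where
  G_{ij} = <φ_i, φ_j> and b_i = <f, φ_i>, with φ_0 = 1, φ_1 = x, φ_2 = x^2.
G =
  [2, 0, 2/3]
  [0, 2/3, 0]
  [2/3, 0, 2/5],
b = (-6, -4/15, -2).
Solving gives a_0 = -3, a_1 = -2/5, a_2 = 0, so
  g(x) = -2*x/5 - 3.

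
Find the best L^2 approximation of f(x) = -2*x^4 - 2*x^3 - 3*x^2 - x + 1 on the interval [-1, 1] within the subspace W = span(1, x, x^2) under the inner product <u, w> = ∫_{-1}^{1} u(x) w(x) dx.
g(x) = -33*x^2/7 - 11*x/5 + 41/35

The best approximation g ∈ W is the orthogonal projection of f onto W. Writing g = a_0 + a_1 x + a_2 x^2, the coefficients solve the normal equations G · a = b where
  G_{ij} = <φ_i, φ_j> and b_i = <f, φ_i>, with φ_0 = 1, φ_1 = x, φ_2 = x^2.
G =
  [2, 0, 2/3]
  [0, 2/3, 0]
  [2/3, 0, 2/5],
b = (-4/5, -22/15, -116/105).
Solving gives a_0 = 41/35, a_1 = -11/5, a_2 = -33/7, so
  g(x) = -33*x^2/7 - 11*x/5 + 41/35.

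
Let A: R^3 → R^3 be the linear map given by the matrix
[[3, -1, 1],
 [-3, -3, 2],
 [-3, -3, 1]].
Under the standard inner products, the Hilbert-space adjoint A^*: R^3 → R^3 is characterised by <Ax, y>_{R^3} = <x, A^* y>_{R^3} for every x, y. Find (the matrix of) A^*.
A^* = A^T =
[[3, -3, -3],
 [-1, -3, -3],
 [1, 2, 1]]

For real matrices with standard dot products, the defining identity <Ax, y> = <x, A^* y> gives (Ax)^T y = x^T (A^*) y, i.e. x^T A^T y = x^T (A^*) y. Since this holds for all x, y, we must have A^* = A^T. Therefore
A^* =
[[3, -3, -3],
 [-1, -3, -3],
 [1, 2, 1]].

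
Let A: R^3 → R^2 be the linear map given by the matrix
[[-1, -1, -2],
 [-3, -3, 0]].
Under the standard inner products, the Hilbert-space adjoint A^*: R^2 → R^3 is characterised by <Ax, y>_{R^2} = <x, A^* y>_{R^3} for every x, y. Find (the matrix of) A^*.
A^* = A^T =
[[-1, -3],
 [-1, -3],
 [-2, 0]]

For real matrices with standard dot products, the defining identity <Ax, y> = <x, A^* y> gives (Ax)^T y = x^T (A^*) y, i.e. x^T A^T y = x^T (A^*) y. Since this holds for all x, y, we must have A^* = A^T. Therefore
A^* =
[[-1, -3],
 [-1, -3],
 [-2, 0]].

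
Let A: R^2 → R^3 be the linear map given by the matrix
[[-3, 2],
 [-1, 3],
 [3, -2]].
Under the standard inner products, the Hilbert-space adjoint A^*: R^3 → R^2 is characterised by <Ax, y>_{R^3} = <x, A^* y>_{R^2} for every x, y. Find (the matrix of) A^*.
A^* = A^T =
[[-3, -1, 3],
 [2, 3, -2]]

For real matrices with standard dot products, the defining identity <Ax, y> = <x, A^* y> gives (Ax)^T y = x^T (A^*) y, i.e. x^T A^T y = x^T (A^*) y. Since this holds for all x, y, we must have A^* = A^T. Therefore
A^* =
[[-3, -1, 3],
 [2, 3, -2]].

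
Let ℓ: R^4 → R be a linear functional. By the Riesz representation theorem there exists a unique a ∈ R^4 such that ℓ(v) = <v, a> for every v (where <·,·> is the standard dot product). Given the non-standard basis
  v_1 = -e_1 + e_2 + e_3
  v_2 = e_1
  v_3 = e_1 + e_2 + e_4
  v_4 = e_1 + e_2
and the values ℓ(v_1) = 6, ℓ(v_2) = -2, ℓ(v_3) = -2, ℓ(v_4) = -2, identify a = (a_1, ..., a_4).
a = (-2, 0, 4, 0)

Write a = (a_1, ..., a_4) in the standard basis. For each basis vector v_i, ℓ(v_i) = <v_i, a> is a linear equation in the a_j's. Collect the n equations into a matrix system V a = ℓ, where row i of V is v_i (expressed in the standard basis). Since V is invertible (lower-triangular with 1s on the diagonal, up to permutation), solve by back-substitution:
  V =
[[-1, 1, 1, 0],
 [1, 0, 0, 0],
 [1, 1, 0, 1],
 [1, 1, 0, 0]]
  V a = (6, -2, -2, -2)
Solving gives a = (-2, 0, 4, 0).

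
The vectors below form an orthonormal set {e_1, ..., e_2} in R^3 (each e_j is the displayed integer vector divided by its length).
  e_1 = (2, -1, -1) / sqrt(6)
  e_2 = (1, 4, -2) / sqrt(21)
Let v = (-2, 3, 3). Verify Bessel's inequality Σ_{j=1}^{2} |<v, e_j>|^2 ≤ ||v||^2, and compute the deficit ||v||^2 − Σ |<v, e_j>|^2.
Σ |<v, e_j>|^2 = 122/7; ||v||^2 = 22; deficit = 32/7

Write each e_j = u_j / sqrt(<u_j, u_j>) where u_j is the displayed integer vector. Then <v, e_j> = <v, u_j> / sqrt(<u_j, u_j>), so |<v, e_j>|^2 = <v, u_j>^2 / <u_j, u_j>.
Coefficients: <v, e_1> = -10/sqrt(6), <v, e_2> = 4/sqrt(21).
Square and sum: Σ |<v, e_j>|^2 = 122/7.
Compute ||v||^2 = v·v = 22.
Deficit = 22 − 122/7 = 32/7 ≥ 0, confirming Bessel's inequality. (The deficit equals ||v − Σ <v,e_j> e_j||^2, the squared distance from v to span{e_j}.)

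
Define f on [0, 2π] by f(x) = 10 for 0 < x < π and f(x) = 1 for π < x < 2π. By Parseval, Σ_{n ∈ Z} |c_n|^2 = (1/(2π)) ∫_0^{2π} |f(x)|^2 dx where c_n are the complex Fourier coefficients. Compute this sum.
Σ |c_n|^2 = 101/2

Parseval equates the L^2 energy of f (normalised by 1/(2π)) with the ℓ^2 sum of its Fourier coefficients: (1/(2π)) ∫_0^{2π} |f|^2 = Σ |c_n|^2.
Compute the left side: (1/(2π)) [∫_0^π 10^2 dx + ∫_π^{2π} 1^2 dx] = (1/(2π)) · (100π + 1π) = (100 + 1)/2 = 101/2.
So Σ_{n ∈ Z} |c_n|^2 = 101/2.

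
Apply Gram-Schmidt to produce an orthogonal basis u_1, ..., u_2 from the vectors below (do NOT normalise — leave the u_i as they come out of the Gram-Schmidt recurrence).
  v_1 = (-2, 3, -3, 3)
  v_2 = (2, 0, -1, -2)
Orthogonal basis:
  u_1 = (-2, 3, -3, 3)
  u_2 = (48/31, 21/31, -52/31, -41/31)

Apply the Gram-Schmidt recurrence
  u_1 = v_1
  u_i = v_i − Σ_{j<i} ((v_i · u_j) / (u_j · u_j)) · u_j.

Step by step this gives:
  u_1 = (-2, 3, -3, 3)
  u_2 = (48/31, 21/31, -52/31, -41/31)

Orthogonality check:
  u_2 · u_1 = 0 (should be 0)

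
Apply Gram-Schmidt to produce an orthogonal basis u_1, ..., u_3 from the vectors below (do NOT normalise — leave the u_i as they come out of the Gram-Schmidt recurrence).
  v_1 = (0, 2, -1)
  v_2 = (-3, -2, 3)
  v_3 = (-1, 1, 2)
Orthogonal basis:
  u_1 = (0, 2, -1)
  u_2 = (-3, 4/5, 8/5)
  u_3 = (44/61, 33/61, 66/61)

Apply the Gram-Schmidt recurrence
  u_1 = v_1
  u_i = v_i − Σ_{j<i} ((v_i · u_j) / (u_j · u_j)) · u_j.

Step by step this gives:
  u_1 = (0, 2, -1)
  u_2 = (-3, 4/5, 8/5)
  u_3 = (44/61, 33/61, 66/61)

Orthogonality check:
  u_2 · u_1 = 0 (should be 0)
  u_3 · u_1 = 0 (should be 0)
  u_3 · u_2 = 0 (should be 0)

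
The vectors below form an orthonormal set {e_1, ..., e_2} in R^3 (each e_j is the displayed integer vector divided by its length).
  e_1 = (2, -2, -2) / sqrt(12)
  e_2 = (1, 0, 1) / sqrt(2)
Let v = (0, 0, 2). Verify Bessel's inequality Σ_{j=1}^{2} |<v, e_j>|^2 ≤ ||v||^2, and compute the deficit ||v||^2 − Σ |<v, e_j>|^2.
Σ |<v, e_j>|^2 = 10/3; ||v||^2 = 4; deficit = 2/3

Write each e_j = u_j / sqrt(<u_j, u_j>) where u_j is the displayed integer vector. Then <v, e_j> = <v, u_j> / sqrt(<u_j, u_j>), so |<v, e_j>|^2 = <v, u_j>^2 / <u_j, u_j>.
Coefficients: <v, e_1> = -4/sqrt(12), <v, e_2> = 2/sqrt(2).
Square and sum: Σ |<v, e_j>|^2 = 10/3.
Compute ||v||^2 = v·v = 4.
Deficit = 4 − 10/3 = 2/3 ≥ 0, confirming Bessel's inequality. (The deficit equals ||v − Σ <v,e_j> e_j||^2, the squared distance from v to span{e_j}.)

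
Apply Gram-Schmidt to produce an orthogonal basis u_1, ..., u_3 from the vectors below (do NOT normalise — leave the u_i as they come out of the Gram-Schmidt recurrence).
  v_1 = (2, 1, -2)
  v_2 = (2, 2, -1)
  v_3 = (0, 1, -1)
Orthogonal basis:
  u_1 = (2, 1, -2)
  u_2 = (2/9, 10/9, 7/9)
  u_3 = (-12/17, 8/17, -8/17)

Apply the Gram-Schmidt recurrence
  u_1 = v_1
  u_i = v_i − Σ_{j<i} ((v_i · u_j) / (u_j · u_j)) · u_j.

Step by step this gives:
  u_1 = (2, 1, -2)
  u_2 = (2/9, 10/9, 7/9)
  u_3 = (-12/17, 8/17, -8/17)

Orthogonality check:
  u_2 · u_1 = 0 (should be 0)
  u_3 · u_1 = 0 (should be 0)
  u_3 · u_2 = 0 (should be 0)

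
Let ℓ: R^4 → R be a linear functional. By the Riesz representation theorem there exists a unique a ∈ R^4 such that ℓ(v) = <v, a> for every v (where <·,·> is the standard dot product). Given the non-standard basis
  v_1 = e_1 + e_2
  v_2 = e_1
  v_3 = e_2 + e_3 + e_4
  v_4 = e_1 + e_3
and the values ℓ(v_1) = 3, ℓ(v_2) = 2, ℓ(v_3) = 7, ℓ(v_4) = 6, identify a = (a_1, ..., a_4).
a = (2, 1, 4, 2)

Write a = (a_1, ..., a_4) in the standard basis. For each basis vector v_i, ℓ(v_i) = <v_i, a> is a linear equation in the a_j's. Collect the n equations into a matrix system V a = ℓ, where row i of V is v_i (expressed in the standard basis). Since V is invertible (lower-triangular with 1s on the diagonal, up to permutation), solve by back-substitution:
  V =
[[1, 1, 0, 0],
 [1, 0, 0, 0],
 [0, 1, 1, 1],
 [1, 0, 1, 0]]
  V a = (3, 2, 7, 6)
Solving gives a = (2, 1, 4, 2).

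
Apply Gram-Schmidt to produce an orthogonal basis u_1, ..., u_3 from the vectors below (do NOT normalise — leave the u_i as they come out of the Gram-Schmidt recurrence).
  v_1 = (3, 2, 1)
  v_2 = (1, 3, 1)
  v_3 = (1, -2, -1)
Orthogonal basis:
  u_1 = (3, 2, 1)
  u_2 = (-8/7, 11/7, 2/7)
  u_3 = (2/27, 4/27, -14/27)

Apply the Gram-Schmidt recurrence
  u_1 = v_1
  u_i = v_i − Σ_{j<i} ((v_i · u_j) / (u_j · u_j)) · u_j.

Step by step this gives:
  u_1 = (3, 2, 1)
  u_2 = (-8/7, 11/7, 2/7)
  u_3 = (2/27, 4/27, -14/27)

Orthogonality check:
  u_2 · u_1 = 0 (should be 0)
  u_3 · u_1 = 0 (should be 0)
  u_3 · u_2 = 0 (should be 0)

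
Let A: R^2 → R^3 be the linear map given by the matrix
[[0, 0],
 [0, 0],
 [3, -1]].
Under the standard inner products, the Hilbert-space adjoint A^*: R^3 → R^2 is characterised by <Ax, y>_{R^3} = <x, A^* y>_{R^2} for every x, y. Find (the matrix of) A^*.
A^* = A^T =
[[0, 0, 3],
 [0, 0, -1]]

For real matrices with standard dot products, the defining identity <Ax, y> = <x, A^* y> gives (Ax)^T y = x^T (A^*) y, i.e. x^T A^T y = x^T (A^*) y. Since this holds for all x, y, we must have A^* = A^T. Therefore
A^* =
[[0, 0, 3],
 [0, 0, -1]].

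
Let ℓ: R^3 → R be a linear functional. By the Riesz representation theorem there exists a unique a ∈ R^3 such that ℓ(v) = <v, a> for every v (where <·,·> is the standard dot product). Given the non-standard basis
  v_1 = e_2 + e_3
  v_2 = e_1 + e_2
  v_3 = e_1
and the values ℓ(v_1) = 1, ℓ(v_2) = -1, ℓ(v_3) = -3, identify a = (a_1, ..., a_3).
a = (-3, 2, -1)

Write a = (a_1, ..., a_3) in the standard basis. For each basis vector v_i, ℓ(v_i) = <v_i, a> is a linear equation in the a_j's. Collect the n equations into a matrix system V a = ℓ, where row i of V is v_i (expressed in the standard basis). Since V is invertible (lower-triangular with 1s on the diagonal, up to permutation), solve by back-substitution:
  V =
[[0, 1, 1],
 [1, 1, 0],
 [1, 0, 0]]
  V a = (1, -1, -3)
Solving gives a = (-3, 2, -1).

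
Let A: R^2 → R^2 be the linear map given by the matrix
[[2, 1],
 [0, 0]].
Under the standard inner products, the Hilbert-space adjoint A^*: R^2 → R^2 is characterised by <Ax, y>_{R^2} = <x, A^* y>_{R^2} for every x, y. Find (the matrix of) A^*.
A^* = A^T =
[[2, 0],
 [1, 0]]

For real matrices with standard dot products, the defining identity <Ax, y> = <x, A^* y> gives (Ax)^T y = x^T (A^*) y, i.e. x^T A^T y = x^T (A^*) y. Since this holds for all x, y, we must have A^* = A^T. Therefore
A^* =
[[2, 0],
 [1, 0]].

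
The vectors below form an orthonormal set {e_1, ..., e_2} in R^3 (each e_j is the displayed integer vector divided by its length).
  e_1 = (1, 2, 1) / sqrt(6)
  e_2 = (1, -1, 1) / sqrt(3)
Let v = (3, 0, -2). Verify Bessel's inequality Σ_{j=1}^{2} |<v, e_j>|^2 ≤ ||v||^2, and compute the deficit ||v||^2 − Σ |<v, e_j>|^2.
Σ |<v, e_j>|^2 = 1/2; ||v||^2 = 13; deficit = 25/2

Write each e_j = u_j / sqrt(<u_j, u_j>) where u_j is the displayed integer vector. Then <v, e_j> = <v, u_j> / sqrt(<u_j, u_j>), so |<v, e_j>|^2 = <v, u_j>^2 / <u_j, u_j>.
Coefficients: <v, e_1> = 1/sqrt(6), <v, e_2> = 1/sqrt(3).
Square and sum: Σ |<v, e_j>|^2 = 1/2.
Compute ||v||^2 = v·v = 13.
Deficit = 13 − 1/2 = 25/2 ≥ 0, confirming Bessel's inequality. (The deficit equals ||v − Σ <v,e_j> e_j||^2, the squared distance from v to span{e_j}.)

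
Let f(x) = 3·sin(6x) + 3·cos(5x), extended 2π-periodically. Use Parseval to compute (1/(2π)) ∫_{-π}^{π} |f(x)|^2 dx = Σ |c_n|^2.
Σ |c_n|^2 = 9

Expand |f|^2 and use orthogonality of {sin(nx), cos(mx)} on [-π, π]:
  ∫_{-π}^{π} sin(nx)^2 dx = π, ∫ cos(mx)^2 dx = π, and cross terms integrate to 0.
So ∫_{-π}^{π} f(x)^2 dx = 3^2 · π + 3^2 · π = (9 + 9)π.
Divide by 2π: (9 + 9)/2 = 9.
By Parseval, this equals Σ |c_n|^2.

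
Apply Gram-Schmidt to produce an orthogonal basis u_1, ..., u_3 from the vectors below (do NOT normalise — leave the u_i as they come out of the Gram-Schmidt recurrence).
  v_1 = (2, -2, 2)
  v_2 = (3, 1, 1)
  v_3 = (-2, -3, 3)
Orthogonal basis:
  u_1 = (2, -2, 2)
  u_2 = (2, 2, 0)
  u_3 = (-5/6, 5/6, 5/3)

Apply the Gram-Schmidt recurrence
  u_1 = v_1
  u_i = v_i − Σ_{j<i} ((v_i · u_j) / (u_j · u_j)) · u_j.

Step by step this gives:
  u_1 = (2, -2, 2)
  u_2 = (2, 2, 0)
  u_3 = (-5/6, 5/6, 5/3)

Orthogonality check:
  u_2 · u_1 = 0 (should be 0)
  u_3 · u_1 = 0 (should be 0)
  u_3 · u_2 = 0 (should be 0)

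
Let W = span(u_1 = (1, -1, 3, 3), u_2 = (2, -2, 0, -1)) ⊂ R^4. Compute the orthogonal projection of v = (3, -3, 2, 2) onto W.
proj_W(v) = (516/179, -516/179, 456/179, 274/179)

Set up U = [u_1 | ... | u_2] ∈ R^(4×2). The projector onto W = col(U) is P = U (U^T U)^(-1) U^T.
Compute U^T U =
  [20, 1]
  [1, 9],
and U^T v = (18, 10).
Solve U^T U · c = U^T v for the coefficients: c = (152/179, 182/179). The projection is proj_W(v) = U c.
Check: (v - proj_W(v)) · u_1 = 0  (should be 0).
Check: (v - proj_W(v)) · u_2 = 0  (should be 0).
Result: proj_W(v) = (516/179, -516/179, 456/179, 274/179).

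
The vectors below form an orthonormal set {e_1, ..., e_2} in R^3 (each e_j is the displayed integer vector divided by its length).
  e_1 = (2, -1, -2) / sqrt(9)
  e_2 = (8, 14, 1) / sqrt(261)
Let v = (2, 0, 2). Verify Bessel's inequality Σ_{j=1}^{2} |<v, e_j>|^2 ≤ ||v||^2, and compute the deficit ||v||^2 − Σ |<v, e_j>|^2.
Σ |<v, e_j>|^2 = 36/29; ||v||^2 = 8; deficit = 196/29

Write each e_j = u_j / sqrt(<u_j, u_j>) where u_j is the displayed integer vector. Then <v, e_j> = <v, u_j> / sqrt(<u_j, u_j>), so |<v, e_j>|^2 = <v, u_j>^2 / <u_j, u_j>.
Coefficients: <v, e_1> = 0/sqrt(9), <v, e_2> = 18/sqrt(261).
Square and sum: Σ |<v, e_j>|^2 = 36/29.
Compute ||v||^2 = v·v = 8.
Deficit = 8 − 36/29 = 196/29 ≥ 0, confirming Bessel's inequality. (The deficit equals ||v − Σ <v,e_j> e_j||^2, the squared distance from v to span{e_j}.)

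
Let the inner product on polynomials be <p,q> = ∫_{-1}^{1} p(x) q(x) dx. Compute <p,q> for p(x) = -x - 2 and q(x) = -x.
<p,q> = 2/3

Expand the product: p(x)·q(x) = x^2 + 2*x.
∫_{-1}^{1} of each monomial x^k gives [2/(k+1) if k even, 0 if k odd]. Integrating term-by-term (or equivalently evaluating the antiderivative F(x) = x^3/3 + x^2 at the endpoints):
  F(1) − F(−1) = 4/3 − (2/3) = 2/3.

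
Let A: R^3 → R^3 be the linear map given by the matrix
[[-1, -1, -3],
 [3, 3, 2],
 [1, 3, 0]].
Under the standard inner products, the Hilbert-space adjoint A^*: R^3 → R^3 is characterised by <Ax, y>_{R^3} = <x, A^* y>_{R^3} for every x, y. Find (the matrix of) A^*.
A^* = A^T =
[[-1, 3, 1],
 [-1, 3, 3],
 [-3, 2, 0]]

For real matrices with standard dot products, the defining identity <Ax, y> = <x, A^* y> gives (Ax)^T y = x^T (A^*) y, i.e. x^T A^T y = x^T (A^*) y. Since this holds for all x, y, we must have A^* = A^T. Therefore
A^* =
[[-1, 3, 1],
 [-1, 3, 3],
 [-3, 2, 0]].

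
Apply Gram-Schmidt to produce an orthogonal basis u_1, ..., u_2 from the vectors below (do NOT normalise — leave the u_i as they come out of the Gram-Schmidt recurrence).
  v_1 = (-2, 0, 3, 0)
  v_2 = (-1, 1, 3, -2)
Orthogonal basis:
  u_1 = (-2, 0, 3, 0)
  u_2 = (9/13, 1, 6/13, -2)

Apply the Gram-Schmidt recurrence
  u_1 = v_1
  u_i = v_i − Σ_{j<i} ((v_i · u_j) / (u_j · u_j)) · u_j.

Step by step this gives:
  u_1 = (-2, 0, 3, 0)
  u_2 = (9/13, 1, 6/13, -2)

Orthogonality check:
  u_2 · u_1 = 0 (should be 0)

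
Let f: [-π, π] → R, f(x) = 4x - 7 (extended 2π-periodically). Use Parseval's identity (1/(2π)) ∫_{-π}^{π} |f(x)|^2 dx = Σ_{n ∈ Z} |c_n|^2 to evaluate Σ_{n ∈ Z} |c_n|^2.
Σ |c_n|^2 = 16π^2/3 + 49

Expand and integrate term by term over [-π, π]:
  ∫ (4x)^2 dx = 16·(2π^3/3); ∫ 2·4·(-7)·x dx = 0 (odd integrand); ∫ (-7)^2 dx = 49·2π.
So (1/(2π)) ∫_{-π}^{π} (4x - 7)^2 dx = 16π^2/3 + 49 = 16π^2/3 + 49.
Parseval ⇒ Σ |c_n|^2 = 16π^2/3 + 49.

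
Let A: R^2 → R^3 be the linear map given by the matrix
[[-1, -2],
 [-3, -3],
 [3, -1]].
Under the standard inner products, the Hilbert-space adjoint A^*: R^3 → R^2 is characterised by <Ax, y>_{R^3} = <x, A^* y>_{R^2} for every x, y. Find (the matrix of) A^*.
A^* = A^T =
[[-1, -3, 3],
 [-2, -3, -1]]

For real matrices with standard dot products, the defining identity <Ax, y> = <x, A^* y> gives (Ax)^T y = x^T (A^*) y, i.e. x^T A^T y = x^T (A^*) y. Since this holds for all x, y, we must have A^* = A^T. Therefore
A^* =
[[-1, -3, 3],
 [-2, -3, -1]].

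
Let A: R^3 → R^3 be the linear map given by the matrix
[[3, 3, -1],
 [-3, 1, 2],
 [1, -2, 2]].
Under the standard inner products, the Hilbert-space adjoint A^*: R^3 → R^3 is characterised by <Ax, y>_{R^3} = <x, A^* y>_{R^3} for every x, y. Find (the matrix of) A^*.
A^* = A^T =
[[3, -3, 1],
 [3, 1, -2],
 [-1, 2, 2]]

For real matrices with standard dot products, the defining identity <Ax, y> = <x, A^* y> gives (Ax)^T y = x^T (A^*) y, i.e. x^T A^T y = x^T (A^*) y. Since this holds for all x, y, we must have A^* = A^T. Therefore
A^* =
[[3, -3, 1],
 [3, 1, -2],
 [-1, 2, 2]].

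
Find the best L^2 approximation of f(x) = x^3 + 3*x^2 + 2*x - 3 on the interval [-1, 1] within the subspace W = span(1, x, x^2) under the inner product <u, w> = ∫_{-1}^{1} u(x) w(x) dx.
g(x) = 3*x^2 + 13*x/5 - 3

The best approximation g ∈ W is the orthogonal projection of f onto W. Writing g = a_0 + a_1 x + a_2 x^2, the coefficients solve the normal equations G · a = b where
  G_{ij} = <φ_i, φ_j> and b_i = <f, φ_i>, with φ_0 = 1, φ_1 = x, φ_2 = x^2.
G =
  [2, 0, 2/3]
  [0, 2/3, 0]
  [2/3, 0, 2/5],
b = (-4, 26/15, -4/5).
Solving gives a_0 = -3, a_1 = 13/5, a_2 = 3, so
  g(x) = 3*x^2 + 13*x/5 - 3.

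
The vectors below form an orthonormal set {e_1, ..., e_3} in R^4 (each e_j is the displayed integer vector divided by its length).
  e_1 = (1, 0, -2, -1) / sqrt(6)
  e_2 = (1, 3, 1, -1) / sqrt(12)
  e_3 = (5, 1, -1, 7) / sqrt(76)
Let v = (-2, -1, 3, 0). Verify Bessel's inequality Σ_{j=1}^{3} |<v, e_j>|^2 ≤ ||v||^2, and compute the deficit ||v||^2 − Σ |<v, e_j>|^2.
Σ |<v, e_j>|^2 = 258/19; ||v||^2 = 14; deficit = 8/19

Write each e_j = u_j / sqrt(<u_j, u_j>) where u_j is the displayed integer vector. Then <v, e_j> = <v, u_j> / sqrt(<u_j, u_j>), so |<v, e_j>|^2 = <v, u_j>^2 / <u_j, u_j>.
Coefficients: <v, e_1> = -8/sqrt(6), <v, e_2> = -2/sqrt(12), <v, e_3> = -14/sqrt(76).
Square and sum: Σ |<v, e_j>|^2 = 258/19.
Compute ||v||^2 = v·v = 14.
Deficit = 14 − 258/19 = 8/19 ≥ 0, confirming Bessel's inequality. (The deficit equals ||v − Σ <v,e_j> e_j||^2, the squared distance from v to span{e_j}.)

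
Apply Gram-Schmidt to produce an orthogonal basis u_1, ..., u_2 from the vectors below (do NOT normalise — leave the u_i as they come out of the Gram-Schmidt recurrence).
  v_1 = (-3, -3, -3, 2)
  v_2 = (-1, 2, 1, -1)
Orthogonal basis:
  u_1 = (-3, -3, -3, 2)
  u_2 = (-55/31, 38/31, 7/31, -15/31)

Apply the Gram-Schmidt recurrence
  u_1 = v_1
  u_i = v_i − Σ_{j<i} ((v_i · u_j) / (u_j · u_j)) · u_j.

Step by step this gives:
  u_1 = (-3, -3, -3, 2)
  u_2 = (-55/31, 38/31, 7/31, -15/31)

Orthogonality check:
  u_2 · u_1 = 0 (should be 0)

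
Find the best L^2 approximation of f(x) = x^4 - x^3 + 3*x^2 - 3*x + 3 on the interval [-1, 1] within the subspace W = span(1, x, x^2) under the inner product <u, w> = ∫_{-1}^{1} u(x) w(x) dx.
g(x) = 27*x^2/7 - 18*x/5 + 102/35

The best approximation g ∈ W is the orthogonal projection of f onto W. Writing g = a_0 + a_1 x + a_2 x^2, the coefficients solve the normal equations G · a = b where
  G_{ij} = <φ_i, φ_j> and b_i = <f, φ_i>, with φ_0 = 1, φ_1 = x, φ_2 = x^2.
G =
  [2, 0, 2/3]
  [0, 2/3, 0]
  [2/3, 0, 2/5],
b = (42/5, -12/5, 122/35).
Solving gives a_0 = 102/35, a_1 = -18/5, a_2 = 27/7, so
  g(x) = 27*x^2/7 - 18*x/5 + 102/35.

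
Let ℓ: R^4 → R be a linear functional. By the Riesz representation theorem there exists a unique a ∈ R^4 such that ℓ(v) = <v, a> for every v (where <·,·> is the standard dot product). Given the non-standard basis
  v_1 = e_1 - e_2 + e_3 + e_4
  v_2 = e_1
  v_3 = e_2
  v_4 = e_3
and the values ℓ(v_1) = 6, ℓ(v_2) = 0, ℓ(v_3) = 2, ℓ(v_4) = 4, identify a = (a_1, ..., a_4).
a = (0, 2, 4, 4)

Write a = (a_1, ..., a_4) in the standard basis. For each basis vector v_i, ℓ(v_i) = <v_i, a> is a linear equation in the a_j's. Collect the n equations into a matrix system V a = ℓ, where row i of V is v_i (expressed in the standard basis). Since V is invertible (lower-triangular with 1s on the diagonal, up to permutation), solve by back-substitution:
  V =
[[1, -1, 1, 1],
 [1, 0, 0, 0],
 [0, 1, 0, 0],
 [0, 0, 1, 0]]
  V a = (6, 0, 2, 4)
Solving gives a = (0, 2, 4, 4).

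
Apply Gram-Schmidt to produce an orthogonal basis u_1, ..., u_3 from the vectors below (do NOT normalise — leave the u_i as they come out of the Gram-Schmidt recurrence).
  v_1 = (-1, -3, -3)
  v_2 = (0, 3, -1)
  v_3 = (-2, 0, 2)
Orthogonal basis:
  u_1 = (-1, -3, -3)
  u_2 = (-6/19, 39/19, -37/19)
  u_3 = (-180/77, 15/77, 45/77)

Apply the Gram-Schmidt recurrence
  u_1 = v_1
  u_i = v_i − Σ_{j<i} ((v_i · u_j) / (u_j · u_j)) · u_j.

Step by step this gives:
  u_1 = (-1, -3, -3)
  u_2 = (-6/19, 39/19, -37/19)
  u_3 = (-180/77, 15/77, 45/77)

Orthogonality check:
  u_2 · u_1 = 0 (should be 0)
  u_3 · u_1 = 0 (should be 0)
  u_3 · u_2 = 0 (should be 0)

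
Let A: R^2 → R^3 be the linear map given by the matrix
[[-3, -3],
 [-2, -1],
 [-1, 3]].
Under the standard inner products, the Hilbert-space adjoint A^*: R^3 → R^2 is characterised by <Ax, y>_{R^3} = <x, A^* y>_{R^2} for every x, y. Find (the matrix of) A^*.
A^* = A^T =
[[-3, -2, -1],
 [-3, -1, 3]]

For real matrices with standard dot products, the defining identity <Ax, y> = <x, A^* y> gives (Ax)^T y = x^T (A^*) y, i.e. x^T A^T y = x^T (A^*) y. Since this holds for all x, y, we must have A^* = A^T. Therefore
A^* =
[[-3, -2, -1],
 [-3, -1, 3]].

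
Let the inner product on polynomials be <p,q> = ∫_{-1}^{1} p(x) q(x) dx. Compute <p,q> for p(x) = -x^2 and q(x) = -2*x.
<p,q> = 0

Expand the product: p(x)·q(x) = 2*x^3.
∫_{-1}^{1} of each monomial x^k gives [2/(k+1) if k even, 0 if k odd]. Integrating term-by-term (or equivalently evaluating the antiderivative F(x) = x^4/2 at the endpoints):
  F(1) − F(−1) = 1/2 − (1/2) = 0.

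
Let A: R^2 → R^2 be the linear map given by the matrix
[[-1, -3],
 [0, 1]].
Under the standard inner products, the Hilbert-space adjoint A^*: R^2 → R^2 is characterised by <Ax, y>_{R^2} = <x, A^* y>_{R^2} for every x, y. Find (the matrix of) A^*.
A^* = A^T =
[[-1, 0],
 [-3, 1]]

For real matrices with standard dot products, the defining identity <Ax, y> = <x, A^* y> gives (Ax)^T y = x^T (A^*) y, i.e. x^T A^T y = x^T (A^*) y. Since this holds for all x, y, we must have A^* = A^T. Therefore
A^* =
[[-1, 0],
 [-3, 1]].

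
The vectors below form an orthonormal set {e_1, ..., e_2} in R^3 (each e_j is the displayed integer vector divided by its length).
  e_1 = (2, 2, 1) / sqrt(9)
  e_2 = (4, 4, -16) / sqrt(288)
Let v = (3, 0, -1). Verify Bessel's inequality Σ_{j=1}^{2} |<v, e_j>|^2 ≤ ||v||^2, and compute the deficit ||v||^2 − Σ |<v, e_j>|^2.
Σ |<v, e_j>|^2 = 11/2; ||v||^2 = 10; deficit = 9/2

Write each e_j = u_j / sqrt(<u_j, u_j>) where u_j is the displayed integer vector. Then <v, e_j> = <v, u_j> / sqrt(<u_j, u_j>), so |<v, e_j>|^2 = <v, u_j>^2 / <u_j, u_j>.
Coefficients: <v, e_1> = 5/sqrt(9), <v, e_2> = 28/sqrt(288).
Square and sum: Σ |<v, e_j>|^2 = 11/2.
Compute ||v||^2 = v·v = 10.
Deficit = 10 − 11/2 = 9/2 ≥ 0, confirming Bessel's inequality. (The deficit equals ||v − Σ <v,e_j> e_j||^2, the squared distance from v to span{e_j}.)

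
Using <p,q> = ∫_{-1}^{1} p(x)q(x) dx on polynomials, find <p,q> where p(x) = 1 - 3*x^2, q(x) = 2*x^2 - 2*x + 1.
<p,q> = -16/15

Expand the product: p(x)·q(x) = -6*x^4 + 6*x^3 - x^2 - 2*x + 1.
∫_{-1}^{1} of each monomial x^k gives [2/(k+1) if k even, 0 if k odd]. Integrating term-by-term (or equivalently evaluating the antiderivative F(x) = -6*x^5/5 + 3*x^4/2 - x^3/3 - x^2 + x at the endpoints):
  F(1) − F(−1) = -1/30 − (31/30) = -16/15.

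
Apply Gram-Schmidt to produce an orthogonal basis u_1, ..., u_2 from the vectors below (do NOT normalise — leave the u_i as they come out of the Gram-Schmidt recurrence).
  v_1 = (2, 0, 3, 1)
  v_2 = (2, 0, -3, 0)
Orthogonal basis:
  u_1 = (2, 0, 3, 1)
  u_2 = (19/7, 0, -27/14, 5/14)

Apply the Gram-Schmidt recurrence
  u_1 = v_1
  u_i = v_i − Σ_{j<i} ((v_i · u_j) / (u_j · u_j)) · u_j.

Step by step this gives:
  u_1 = (2, 0, 3, 1)
  u_2 = (19/7, 0, -27/14, 5/14)

Orthogonality check:
  u_2 · u_1 = 0 (should be 0)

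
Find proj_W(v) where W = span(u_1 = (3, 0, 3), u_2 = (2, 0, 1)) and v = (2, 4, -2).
proj_W(v) = (2, 0, -2)

Set up U = [u_1 | ... | u_2] ∈ R^(3×2). The projector onto W = col(U) is P = U (U^T U)^(-1) U^T.
Compute U^T U =
  [18, 9]
  [9, 5],
and U^T v = (0, 2).
Solve U^T U · c = U^T v for the coefficients: c = (-2, 4). The projection is proj_W(v) = U c.
Check: (v - proj_W(v)) · u_1 = 0  (should be 0).
Check: (v - proj_W(v)) · u_2 = 0  (should be 0).
Result: proj_W(v) = (2, 0, -2).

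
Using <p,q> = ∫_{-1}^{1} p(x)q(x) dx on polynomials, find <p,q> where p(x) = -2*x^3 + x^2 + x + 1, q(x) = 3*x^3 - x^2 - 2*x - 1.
<p,q> = -418/105

Expand the product: p(x)·q(x) = -6*x^6 + 5*x^5 + 6*x^4 + 2*x^3 - 4*x^2 - 3*x - 1.
∫_{-1}^{1} of each monomial x^k gives [2/(k+1) if k even, 0 if k odd]. Integrating term-by-term (or equivalently evaluating the antiderivative F(x) = -6*x^7/7 + 5*x^6/6 + 6*x^5/5 + x^4/2 - 4*x^3/3 - 3*x^2/2 - x at the endpoints):
  F(1) − F(−1) = -151/70 − (383/210) = -418/105.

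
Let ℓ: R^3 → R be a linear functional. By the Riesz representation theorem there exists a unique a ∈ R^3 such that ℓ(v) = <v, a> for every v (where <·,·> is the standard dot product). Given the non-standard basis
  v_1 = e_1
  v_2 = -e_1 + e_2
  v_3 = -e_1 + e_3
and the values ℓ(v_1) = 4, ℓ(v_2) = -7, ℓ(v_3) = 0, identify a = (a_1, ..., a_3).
a = (4, -3, 4)

Write a = (a_1, ..., a_3) in the standard basis. For each basis vector v_i, ℓ(v_i) = <v_i, a> is a linear equation in the a_j's. Collect the n equations into a matrix system V a = ℓ, where row i of V is v_i (expressed in the standard basis). Since V is invertible (lower-triangular with 1s on the diagonal, up to permutation), solve by back-substitution:
  V =
[[1, 0, 0],
 [-1, 1, 0],
 [-1, 0, 1]]
  V a = (4, -7, 0)
Solving gives a = (4, -3, 4).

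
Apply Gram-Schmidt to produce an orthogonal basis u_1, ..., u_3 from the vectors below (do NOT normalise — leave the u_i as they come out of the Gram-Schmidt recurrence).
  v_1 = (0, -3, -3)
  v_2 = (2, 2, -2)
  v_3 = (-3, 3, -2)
Orthogonal basis:
  u_1 = (0, -3, -3)
  u_2 = (2, 2, -2)
  u_3 = (-11/3, 11/6, -11/6)

Apply the Gram-Schmidt recurrence
  u_1 = v_1
  u_i = v_i − Σ_{j<i} ((v_i · u_j) / (u_j · u_j)) · u_j.

Step by step this gives:
  u_1 = (0, -3, -3)
  u_2 = (2, 2, -2)
  u_3 = (-11/3, 11/6, -11/6)

Orthogonality check:
  u_2 · u_1 = 0 (should be 0)
  u_3 · u_1 = 0 (should be 0)
  u_3 · u_2 = 0 (should be 0)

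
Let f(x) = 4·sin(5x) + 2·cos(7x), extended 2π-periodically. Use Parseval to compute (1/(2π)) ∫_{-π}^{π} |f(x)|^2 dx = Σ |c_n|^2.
Σ |c_n|^2 = 10

Expand |f|^2 and use orthogonality of {sin(nx), cos(mx)} on [-π, π]:
  ∫_{-π}^{π} sin(nx)^2 dx = π, ∫ cos(mx)^2 dx = π, and cross terms integrate to 0.
So ∫_{-π}^{π} f(x)^2 dx = 4^2 · π + 2^2 · π = (16 + 4)π.
Divide by 2π: (16 + 4)/2 = 10.
By Parseval, this equals Σ |c_n|^2.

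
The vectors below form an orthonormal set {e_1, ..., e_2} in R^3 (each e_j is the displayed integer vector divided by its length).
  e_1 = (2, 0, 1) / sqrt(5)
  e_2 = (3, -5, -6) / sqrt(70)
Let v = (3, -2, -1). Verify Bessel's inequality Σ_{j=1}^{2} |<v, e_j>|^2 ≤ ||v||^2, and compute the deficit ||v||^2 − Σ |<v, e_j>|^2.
Σ |<v, e_j>|^2 = 195/14; ||v||^2 = 14; deficit = 1/14

Write each e_j = u_j / sqrt(<u_j, u_j>) where u_j is the displayed integer vector. Then <v, e_j> = <v, u_j> / sqrt(<u_j, u_j>), so |<v, e_j>|^2 = <v, u_j>^2 / <u_j, u_j>.
Coefficients: <v, e_1> = 5/sqrt(5), <v, e_2> = 25/sqrt(70).
Square and sum: Σ |<v, e_j>|^2 = 195/14.
Compute ||v||^2 = v·v = 14.
Deficit = 14 − 195/14 = 1/14 ≥ 0, confirming Bessel's inequality. (The deficit equals ||v − Σ <v,e_j> e_j||^2, the squared distance from v to span{e_j}.)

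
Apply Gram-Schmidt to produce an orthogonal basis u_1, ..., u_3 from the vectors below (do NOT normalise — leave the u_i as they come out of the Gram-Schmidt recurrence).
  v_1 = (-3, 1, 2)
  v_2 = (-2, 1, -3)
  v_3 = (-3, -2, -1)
Orthogonal basis:
  u_1 = (-3, 1, 2)
  u_2 = (-25/14, 13/14, -22/7)
  u_3 = (-14/13, -14/5, -14/65)

Apply the Gram-Schmidt recurrence
  u_1 = v_1
  u_i = v_i − Σ_{j<i} ((v_i · u_j) / (u_j · u_j)) · u_j.

Step by step this gives:
  u_1 = (-3, 1, 2)
  u_2 = (-25/14, 13/14, -22/7)
  u_3 = (-14/13, -14/5, -14/65)

Orthogonality check:
  u_2 · u_1 = 0 (should be 0)
  u_3 · u_1 = 0 (should be 0)
  u_3 · u_2 = 0 (should be 0)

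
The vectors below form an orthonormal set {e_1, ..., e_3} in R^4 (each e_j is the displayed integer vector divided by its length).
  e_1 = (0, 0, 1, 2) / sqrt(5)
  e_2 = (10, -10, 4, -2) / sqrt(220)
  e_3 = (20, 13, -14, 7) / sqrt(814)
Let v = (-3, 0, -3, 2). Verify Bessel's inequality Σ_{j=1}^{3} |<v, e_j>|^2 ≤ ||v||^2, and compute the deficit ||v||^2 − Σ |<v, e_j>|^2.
Σ |<v, e_j>|^2 = 364/37; ||v||^2 = 22; deficit = 450/37

Write each e_j = u_j / sqrt(<u_j, u_j>) where u_j is the displayed integer vector. Then <v, e_j> = <v, u_j> / sqrt(<u_j, u_j>), so |<v, e_j>|^2 = <v, u_j>^2 / <u_j, u_j>.
Coefficients: <v, e_1> = 1/sqrt(5), <v, e_2> = -46/sqrt(220), <v, e_3> = -4/sqrt(814).
Square and sum: Σ |<v, e_j>|^2 = 364/37.
Compute ||v||^2 = v·v = 22.
Deficit = 22 − 364/37 = 450/37 ≥ 0, confirming Bessel's inequality. (The deficit equals ||v − Σ <v,e_j> e_j||^2, the squared distance from v to span{e_j}.)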